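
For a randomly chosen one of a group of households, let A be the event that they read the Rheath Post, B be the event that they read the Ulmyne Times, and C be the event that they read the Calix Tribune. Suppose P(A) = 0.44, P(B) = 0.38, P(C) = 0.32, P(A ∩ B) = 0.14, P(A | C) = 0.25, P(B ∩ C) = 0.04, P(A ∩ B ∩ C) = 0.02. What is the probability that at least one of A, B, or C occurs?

0.90

P(A ∩ C) = P(C)·P(A|C) = 0.32 × 0.25 = 0.08
By inclusion-exclusion,
P(A ∪ B ∪ C) = 0.44 + 0.38 + 0.32 − 0.14 − 0.08 − 0.04 + 0.02 = 0.90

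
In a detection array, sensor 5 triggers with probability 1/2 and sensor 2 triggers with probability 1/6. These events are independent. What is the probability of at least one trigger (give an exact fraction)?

P(none) = (1 − 1/2) × (1 − 1/6) = 1/2 × 5/6 = 5/12
P(at least one) = 1 − 5/12 = 7/12

7/12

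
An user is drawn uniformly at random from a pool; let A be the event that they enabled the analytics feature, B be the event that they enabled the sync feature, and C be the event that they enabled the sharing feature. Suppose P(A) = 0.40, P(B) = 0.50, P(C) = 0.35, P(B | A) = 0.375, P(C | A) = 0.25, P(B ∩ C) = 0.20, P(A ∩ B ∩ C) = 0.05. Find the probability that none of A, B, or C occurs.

0.15

P(A ∩ B) = P(A)·P(B|A) = 0.40 × 0.375 = 0.15
P(A ∩ C) = P(A)·P(C|A) = 0.40 × 0.25 = 0.10
P(A ∪ B ∪ C) = 0.40 + 0.50 + 0.35 − 0.15 − 0.10 − 0.20 + 0.05 = 0.85
P(none) = 1 − 0.85 = 0.15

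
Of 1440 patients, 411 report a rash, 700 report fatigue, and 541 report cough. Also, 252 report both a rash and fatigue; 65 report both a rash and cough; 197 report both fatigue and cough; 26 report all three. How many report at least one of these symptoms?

|at least one| = 411 + 700 + 541 − 252 − 65 − 197 + 26 = 1164

1164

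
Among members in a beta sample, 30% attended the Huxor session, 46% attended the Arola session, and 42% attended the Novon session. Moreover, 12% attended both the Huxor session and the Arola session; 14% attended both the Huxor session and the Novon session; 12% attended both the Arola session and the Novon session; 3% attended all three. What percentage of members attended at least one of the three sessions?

83%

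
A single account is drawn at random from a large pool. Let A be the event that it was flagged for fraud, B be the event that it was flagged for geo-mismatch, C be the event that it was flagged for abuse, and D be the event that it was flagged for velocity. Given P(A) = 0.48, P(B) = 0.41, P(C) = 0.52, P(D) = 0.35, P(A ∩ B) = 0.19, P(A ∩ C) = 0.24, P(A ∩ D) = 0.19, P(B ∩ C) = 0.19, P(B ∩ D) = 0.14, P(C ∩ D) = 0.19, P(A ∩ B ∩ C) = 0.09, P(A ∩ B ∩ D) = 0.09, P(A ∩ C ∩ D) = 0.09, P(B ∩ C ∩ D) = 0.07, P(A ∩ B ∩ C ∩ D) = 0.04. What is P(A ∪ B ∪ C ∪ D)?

Inclusion–exclusion gives
P(A ∪ B ∪ C ∪ D) = 0.48 + 0.41 + 0.52 + 0.35 − 0.19 − 0.24 − 0.19 − 0.19 − 0.14 − 0.19 + 0.09 + 0.09 + 0.09 + 0.07 − 0.04 = 0.92

0.92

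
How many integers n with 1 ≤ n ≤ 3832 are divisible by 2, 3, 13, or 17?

Apply inclusion-exclusion:
⌊3832/2⌋ + ⌊3832/3⌋ + ⌊3832/13⌋ + ⌊3832/17⌋ − ⌊3832/6⌋ − ⌊3832/26⌋ − ⌊3832/34⌋ − ⌊3832/39⌋ − ⌊3832/51⌋ − ⌊3832/221⌋ + ⌊3832/78⌋ + ⌊3832/102⌋ + ⌊3832/442⌋ + ⌊3832/663⌋ − ⌊3832/1326⌋ = 1916 + 1277 + 294 + 225 − 638 − 147 − 112 − 98 − 75 − 17 + 49 + 37 + 8 + 5 − 2 = 2722

2722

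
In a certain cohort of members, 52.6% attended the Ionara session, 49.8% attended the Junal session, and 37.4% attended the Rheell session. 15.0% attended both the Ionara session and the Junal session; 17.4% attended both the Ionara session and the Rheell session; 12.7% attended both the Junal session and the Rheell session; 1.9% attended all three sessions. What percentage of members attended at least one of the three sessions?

96.6%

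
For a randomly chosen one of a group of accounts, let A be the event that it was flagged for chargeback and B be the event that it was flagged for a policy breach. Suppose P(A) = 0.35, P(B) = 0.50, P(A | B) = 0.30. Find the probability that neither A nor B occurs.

P(A ∩ B) = P(B)·P(A|B) = 0.50 × 0.30 = 0.15
P(A ∪ B) = 0.35 + 0.50 − 0.15 = 0.70
P(none) = 1 − 0.70 = 0.30

0.30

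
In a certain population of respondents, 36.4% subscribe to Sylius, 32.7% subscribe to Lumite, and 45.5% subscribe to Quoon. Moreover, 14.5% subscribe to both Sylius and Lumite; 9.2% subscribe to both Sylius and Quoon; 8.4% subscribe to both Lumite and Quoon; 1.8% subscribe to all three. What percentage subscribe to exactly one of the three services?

P(exactly one) = 36.4 + 32.7 + 45.5 − 2·14.5 − 2·9.2 − 2·8.4 + 3·1.8 = 55.8%

55.8%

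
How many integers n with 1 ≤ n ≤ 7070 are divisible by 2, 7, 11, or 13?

4527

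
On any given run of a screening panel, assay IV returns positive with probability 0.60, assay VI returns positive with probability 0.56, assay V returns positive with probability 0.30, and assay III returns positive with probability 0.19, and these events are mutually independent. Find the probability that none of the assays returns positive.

0.099792

P(none) = (1 − 0.60) × (1 − 0.56) × (1 − 0.30) × (1 − 0.19) = 0.40 × 0.44 × 0.70 × 0.81 = 0.099792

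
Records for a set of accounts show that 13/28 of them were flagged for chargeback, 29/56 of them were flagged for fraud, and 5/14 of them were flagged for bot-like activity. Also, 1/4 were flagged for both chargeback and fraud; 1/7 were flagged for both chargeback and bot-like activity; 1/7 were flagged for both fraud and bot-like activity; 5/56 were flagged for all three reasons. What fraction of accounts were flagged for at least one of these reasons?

By inclusion-exclusion,
P(union) = 13/28 + 29/56 + 5/14 − 1/4 − 1/7 − 1/7 + 5/56 = 25/28

25/28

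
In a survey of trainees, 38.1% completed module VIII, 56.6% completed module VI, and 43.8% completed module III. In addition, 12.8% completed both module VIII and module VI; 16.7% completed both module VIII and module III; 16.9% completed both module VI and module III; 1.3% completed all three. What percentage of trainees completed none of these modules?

6.6%

Using inclusion–exclusion:
P(≥1) = 38.1 + 56.6 + 43.8 − 12.8 − 16.7 − 16.9 + 1.3 = 93.4%
P(none) = 100% − 93.4% = 6.6%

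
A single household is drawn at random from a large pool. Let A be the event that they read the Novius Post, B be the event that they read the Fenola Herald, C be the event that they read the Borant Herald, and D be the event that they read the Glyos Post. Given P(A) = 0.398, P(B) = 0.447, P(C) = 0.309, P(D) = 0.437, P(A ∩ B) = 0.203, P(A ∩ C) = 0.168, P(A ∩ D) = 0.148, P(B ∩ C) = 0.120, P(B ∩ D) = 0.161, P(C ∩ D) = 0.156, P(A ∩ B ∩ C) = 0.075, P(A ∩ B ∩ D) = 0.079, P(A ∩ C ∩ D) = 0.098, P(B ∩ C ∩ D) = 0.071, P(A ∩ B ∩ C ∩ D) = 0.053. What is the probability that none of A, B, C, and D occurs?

0.095

P(A ∪ B ∪ C ∪ D) = 0.398 + 0.447 + 0.309 + 0.437 − 0.203 − 0.168 − 0.148 − 0.120 − 0.161 − 0.156 + 0.075 + 0.079 + 0.098 + 0.071 − 0.053 = 0.905
P(none) = 1 − 0.905 = 0.095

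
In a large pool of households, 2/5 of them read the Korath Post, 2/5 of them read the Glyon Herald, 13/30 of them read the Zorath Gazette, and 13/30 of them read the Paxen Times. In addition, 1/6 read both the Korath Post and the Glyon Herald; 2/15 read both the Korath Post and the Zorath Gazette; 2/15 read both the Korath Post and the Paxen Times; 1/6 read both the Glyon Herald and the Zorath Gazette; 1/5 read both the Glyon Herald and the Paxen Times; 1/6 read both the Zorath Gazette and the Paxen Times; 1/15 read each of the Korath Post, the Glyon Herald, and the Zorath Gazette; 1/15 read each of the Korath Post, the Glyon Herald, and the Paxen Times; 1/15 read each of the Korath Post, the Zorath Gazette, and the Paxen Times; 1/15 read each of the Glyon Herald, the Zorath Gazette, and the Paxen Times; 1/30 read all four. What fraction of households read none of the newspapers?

P(at least one) = 2/5 + 2/5 + 13/30 + 13/30 − 1/6 − 2/15 − 2/15 − 1/6 − 1/5 − 1/6 + 1/15 + 1/15 + 1/15 + 1/15 − 1/30 = 14/15
P(none) = 1 − 14/15 = 1/15

1/15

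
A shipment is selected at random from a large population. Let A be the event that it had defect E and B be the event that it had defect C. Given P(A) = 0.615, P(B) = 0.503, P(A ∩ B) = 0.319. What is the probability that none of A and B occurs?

Apply inclusion-exclusion:
P(A ∪ B) = 0.615 + 0.503 − 0.319 = 0.799
P(none) = 1 − 0.799 = 0.201

0.201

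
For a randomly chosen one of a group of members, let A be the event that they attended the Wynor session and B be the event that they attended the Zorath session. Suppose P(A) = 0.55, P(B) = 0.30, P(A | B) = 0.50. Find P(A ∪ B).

P(A ∩ B) = P(B)·P(A|B) = 0.30 × 0.50 = 0.15
Inclusion–exclusion gives
P(A ∪ B) = 0.55 + 0.30 − 0.15 = 0.70

0.70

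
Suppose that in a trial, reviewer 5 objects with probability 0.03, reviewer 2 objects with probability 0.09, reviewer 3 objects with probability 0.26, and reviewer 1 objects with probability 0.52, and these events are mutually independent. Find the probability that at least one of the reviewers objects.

0.68646496

P(none) = (1 − 0.03) × (1 − 0.09) × (1 − 0.26) × (1 − 0.52) = 0.97 × 0.91 × 0.74 × 0.48 = 0.31353504
P(at least one) = 1 − 0.31353504 = 0.68646496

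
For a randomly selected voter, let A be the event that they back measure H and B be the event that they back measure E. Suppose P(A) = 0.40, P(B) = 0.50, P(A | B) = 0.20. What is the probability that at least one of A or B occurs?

0.80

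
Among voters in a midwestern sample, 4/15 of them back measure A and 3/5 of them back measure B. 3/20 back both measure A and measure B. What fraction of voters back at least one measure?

Using inclusion–exclusion:
P(≥1) = 4/15 + 3/5 − 3/20 = 43/60

43/60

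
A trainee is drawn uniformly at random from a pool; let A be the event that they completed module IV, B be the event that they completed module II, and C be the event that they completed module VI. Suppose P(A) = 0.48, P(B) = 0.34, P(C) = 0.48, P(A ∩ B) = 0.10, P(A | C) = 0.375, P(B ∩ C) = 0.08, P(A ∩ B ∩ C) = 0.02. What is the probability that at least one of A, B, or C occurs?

0.96

P(A ∩ C) = P(C)·P(A|C) = 0.48 × 0.375 = 0.18
By inclusion–exclusion:
P(A ∪ B ∪ C) = 0.48 + 0.34 + 0.48 − 0.10 − 0.18 − 0.08 + 0.02 = 0.96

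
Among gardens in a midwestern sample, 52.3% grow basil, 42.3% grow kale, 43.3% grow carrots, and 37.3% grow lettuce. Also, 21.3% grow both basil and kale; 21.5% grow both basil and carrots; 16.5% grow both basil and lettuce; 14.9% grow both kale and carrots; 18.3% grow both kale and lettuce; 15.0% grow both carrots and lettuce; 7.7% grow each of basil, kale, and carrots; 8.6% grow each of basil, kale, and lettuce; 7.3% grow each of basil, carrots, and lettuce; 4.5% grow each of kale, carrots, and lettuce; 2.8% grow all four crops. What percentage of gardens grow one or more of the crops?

By inclusion-exclusion,
P(≥1) = 52.3 + 42.3 + 43.3 + 37.3 − 21.3 − 21.5 − 16.5 − 14.9 − 18.3 − 15.0 + 7.7 + 8.6 + 7.3 + 4.5 − 2.8 = 93.0%

93.0%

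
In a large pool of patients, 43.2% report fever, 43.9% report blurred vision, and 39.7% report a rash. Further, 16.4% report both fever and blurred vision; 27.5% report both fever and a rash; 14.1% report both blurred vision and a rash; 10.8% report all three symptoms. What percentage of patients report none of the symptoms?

By inclusion-exclusion,
P(union) = 43.2 + 43.9 + 39.7 − 16.4 − 27.5 − 14.1 + 10.8 = 79.6%
P(none) = 100% − 79.6% = 20.4%

20.4%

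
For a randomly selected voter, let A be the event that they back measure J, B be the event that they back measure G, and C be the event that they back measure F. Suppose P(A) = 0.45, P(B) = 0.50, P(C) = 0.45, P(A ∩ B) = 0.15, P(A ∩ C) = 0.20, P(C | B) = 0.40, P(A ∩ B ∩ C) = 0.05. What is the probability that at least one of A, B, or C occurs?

P(B ∩ C) = P(B)·P(C|B) = 0.50 × 0.40 = 0.20
P(A ∪ B ∪ C) = 0.45 + 0.50 + 0.45 − 0.15 − 0.20 − 0.20 + 0.05 = 0.90

0.90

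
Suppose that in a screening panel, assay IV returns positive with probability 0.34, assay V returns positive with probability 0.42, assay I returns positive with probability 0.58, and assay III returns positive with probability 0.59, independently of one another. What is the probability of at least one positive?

0.93408184

P(none) = (1 − 0.34) × (1 − 0.42) × (1 − 0.58) × (1 − 0.59) = 0.66 × 0.58 × 0.42 × 0.41 = 0.06591816
P(at least one) = 1 − 0.06591816 = 0.93408184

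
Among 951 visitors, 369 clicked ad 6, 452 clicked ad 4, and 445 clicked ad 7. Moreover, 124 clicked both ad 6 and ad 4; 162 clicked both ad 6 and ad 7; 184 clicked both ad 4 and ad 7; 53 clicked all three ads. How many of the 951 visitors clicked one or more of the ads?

849

By inclusion-exclusion,
N(≥1) = 369 + 452 + 445 − 124 − 162 − 184 + 53 = 849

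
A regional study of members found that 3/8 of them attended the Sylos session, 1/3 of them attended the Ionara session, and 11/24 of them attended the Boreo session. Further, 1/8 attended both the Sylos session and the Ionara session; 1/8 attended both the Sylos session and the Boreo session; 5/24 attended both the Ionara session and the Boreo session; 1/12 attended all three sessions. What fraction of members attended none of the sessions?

5/24

Inclusion–exclusion gives
P(at least one) = 3/8 + 1/3 + 11/24 − 1/8 − 1/8 − 5/24 + 1/12 = 19/24
P(none) = 1 − 19/24 = 5/24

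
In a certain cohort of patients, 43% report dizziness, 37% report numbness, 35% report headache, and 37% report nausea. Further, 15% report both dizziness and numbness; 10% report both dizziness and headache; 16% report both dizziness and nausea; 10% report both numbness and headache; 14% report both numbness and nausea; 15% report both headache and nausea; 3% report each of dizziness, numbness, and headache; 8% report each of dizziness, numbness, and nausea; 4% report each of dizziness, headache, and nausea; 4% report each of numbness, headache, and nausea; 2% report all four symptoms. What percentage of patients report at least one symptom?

89%

By inclusion–exclusion:
P(at least one) = 43 + 37 + 35 + 37 − 15 − 10 − 16 − 10 − 14 − 15 + 3 + 8 + 4 + 4 − 2 = 89%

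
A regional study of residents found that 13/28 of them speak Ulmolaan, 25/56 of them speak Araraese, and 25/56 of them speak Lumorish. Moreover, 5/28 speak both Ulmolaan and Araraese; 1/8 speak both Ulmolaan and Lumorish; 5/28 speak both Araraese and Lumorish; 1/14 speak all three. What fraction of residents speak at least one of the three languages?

By inclusion-exclusion,
P(union) = 13/28 + 25/56 + 25/56 − 5/28 − 1/8 − 5/28 + 1/14 = 53/56

53/56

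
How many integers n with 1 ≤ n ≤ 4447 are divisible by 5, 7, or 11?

889 + 635 + 404 − 127 − 80 − 57 + 11 = 1675

1675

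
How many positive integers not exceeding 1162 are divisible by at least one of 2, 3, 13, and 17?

826

By inclusion-exclusion,
⌊1162/2⌋ + ⌊1162/3⌋ + ⌊1162/13⌋ + ⌊1162/17⌋ − ⌊1162/6⌋ − ⌊1162/26⌋ − ⌊1162/34⌋ − ⌊1162/39⌋ − ⌊1162/51⌋ − ⌊1162/221⌋ + ⌊1162/78⌋ + ⌊1162/102⌋ + ⌊1162/442⌋ + ⌊1162/663⌋ − ⌊1162/1326⌋ = 581 + 387 + 89 + 68 − 193 − 44 − 34 − 29 − 22 − 5 + 14 + 11 + 2 + 1 − 0 = 826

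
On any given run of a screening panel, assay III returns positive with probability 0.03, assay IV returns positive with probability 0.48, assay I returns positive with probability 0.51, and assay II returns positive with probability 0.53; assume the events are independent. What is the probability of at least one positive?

0.88383668

P(none) = (1 − 0.03) × (1 − 0.48) × (1 − 0.51) × (1 − 0.53) = 0.97 × 0.52 × 0.49 × 0.47 = 0.11616332
P(at least one) = 1 − 0.11616332 = 0.88383668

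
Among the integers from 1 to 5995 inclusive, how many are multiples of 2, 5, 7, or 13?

Inclusion–exclusion gives
floor(5995/2) + floor(5995/5) + floor(5995/7) + floor(5995/13) − floor(5995/10) − floor(5995/14) − floor(5995/26) − floor(5995/35) − floor(5995/65) − floor(5995/91) + floor(5995/70) + floor(5995/130) + floor(5995/182) + floor(5995/455) − floor(5995/910) = 2997 + 1199 + 856 + 461 − 599 − 428 − 230 − 171 − 92 − 65 + 85 + 46 + 32 + 13 − 6 = 4098

4098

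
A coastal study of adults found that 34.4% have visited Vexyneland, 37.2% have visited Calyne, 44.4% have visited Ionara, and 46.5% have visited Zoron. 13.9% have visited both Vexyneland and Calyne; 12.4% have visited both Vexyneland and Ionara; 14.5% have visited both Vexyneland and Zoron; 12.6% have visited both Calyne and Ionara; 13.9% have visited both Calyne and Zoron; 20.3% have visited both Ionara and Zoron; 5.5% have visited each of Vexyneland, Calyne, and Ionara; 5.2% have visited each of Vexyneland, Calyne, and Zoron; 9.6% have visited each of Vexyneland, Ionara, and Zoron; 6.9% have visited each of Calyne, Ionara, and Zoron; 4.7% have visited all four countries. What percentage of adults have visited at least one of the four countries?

97.4%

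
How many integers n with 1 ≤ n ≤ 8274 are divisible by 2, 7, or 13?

5001

Inclusion–exclusion gives
floor(8274/2) + floor(8274/7) + floor(8274/13) − floor(8274/14) − floor(8274/26) − floor(8274/91) + floor(8274/182) = 4137 + 1182 + 636 − 591 − 318 − 90 + 45 = 5001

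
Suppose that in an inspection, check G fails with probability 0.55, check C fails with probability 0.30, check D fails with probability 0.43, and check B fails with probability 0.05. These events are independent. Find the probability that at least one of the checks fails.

P(none) = (1 − 0.55) × (1 − 0.30) × (1 − 0.43) × (1 − 0.05) = 0.45 × 0.70 × 0.57 × 0.95 = 0.1705725
P(at least one) = 1 − 0.1705725 = 0.8294275

0.8294275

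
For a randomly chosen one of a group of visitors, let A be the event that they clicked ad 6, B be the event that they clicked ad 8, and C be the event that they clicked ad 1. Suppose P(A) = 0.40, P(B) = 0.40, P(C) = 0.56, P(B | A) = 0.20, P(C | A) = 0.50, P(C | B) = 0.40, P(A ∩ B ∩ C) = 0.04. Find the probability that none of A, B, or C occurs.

P(A ∩ B) = P(A)·P(B|A) = 0.40 × 0.20 = 0.08
P(A ∩ C) = P(A)·P(C|A) = 0.40 × 0.50 = 0.20
P(B ∩ C) = P(B)·P(C|B) = 0.40 × 0.40 = 0.16
By inclusion–exclusion:
P(A ∪ B ∪ C) = 0.40 + 0.40 + 0.56 − 0.08 − 0.20 − 0.16 + 0.04 = 0.96
P(none) = 1 − 0.96 = 0.04

0.04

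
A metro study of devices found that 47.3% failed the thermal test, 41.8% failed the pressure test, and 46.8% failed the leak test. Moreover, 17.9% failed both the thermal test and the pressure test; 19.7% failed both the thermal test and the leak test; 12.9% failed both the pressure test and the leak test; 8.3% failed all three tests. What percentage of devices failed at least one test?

93.7%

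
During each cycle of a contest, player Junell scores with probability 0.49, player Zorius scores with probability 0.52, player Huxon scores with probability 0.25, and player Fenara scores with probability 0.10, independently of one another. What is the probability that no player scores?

Since the events are independent, P(none) is the product of the individual non-occurrence probabilities.
P(none) = (1 − 0.49) × (1 − 0.52) × (1 − 0.25) × (1 − 0.10) = 0.51 × 0.48 × 0.75 × 0.90 = 0.16524

0.16524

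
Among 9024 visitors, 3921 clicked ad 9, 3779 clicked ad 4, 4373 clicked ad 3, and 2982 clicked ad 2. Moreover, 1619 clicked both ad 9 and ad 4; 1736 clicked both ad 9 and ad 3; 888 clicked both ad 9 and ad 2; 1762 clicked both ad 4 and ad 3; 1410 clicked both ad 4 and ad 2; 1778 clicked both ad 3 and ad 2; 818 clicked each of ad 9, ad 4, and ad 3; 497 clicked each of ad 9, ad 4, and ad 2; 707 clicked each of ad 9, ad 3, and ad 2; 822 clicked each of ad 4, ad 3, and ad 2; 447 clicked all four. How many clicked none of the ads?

765

Using inclusion–exclusion:
|at least one| = 3921 + 3779 + 4373 + 2982 − 1619 − 1736 − 888 − 1762 − 1410 − 1778 + 818 + 497 + 707 + 822 − 447 = 8259
None: 9024 − 8259 = 765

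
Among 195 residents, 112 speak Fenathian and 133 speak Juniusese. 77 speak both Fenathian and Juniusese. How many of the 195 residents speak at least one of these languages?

By inclusion-exclusion,
|at least one| = 112 + 133 − 77 = 168

168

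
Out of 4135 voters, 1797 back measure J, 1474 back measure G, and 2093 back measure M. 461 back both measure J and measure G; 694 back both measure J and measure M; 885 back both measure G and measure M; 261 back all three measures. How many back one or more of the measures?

3585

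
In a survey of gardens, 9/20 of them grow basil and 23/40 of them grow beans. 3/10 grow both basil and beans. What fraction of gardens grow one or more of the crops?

29/40

Using inclusion–exclusion:
P(union) = 9/20 + 23/40 − 3/10 = 29/40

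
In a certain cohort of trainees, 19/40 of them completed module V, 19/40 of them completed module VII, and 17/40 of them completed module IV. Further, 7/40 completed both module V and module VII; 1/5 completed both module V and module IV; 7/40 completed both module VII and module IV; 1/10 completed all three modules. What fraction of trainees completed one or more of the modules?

P(at least one) = 19/40 + 19/40 + 17/40 − 7/40 − 1/5 − 7/40 + 1/10 = 37/40

37/40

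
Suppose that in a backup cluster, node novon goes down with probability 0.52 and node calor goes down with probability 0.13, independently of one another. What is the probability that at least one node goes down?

P(none) = (1 − 0.52) × (1 − 0.13) = 0.48 × 0.87 = 0.4176
P(at least one) = 1 − 0.4176 = 0.5824

0.5824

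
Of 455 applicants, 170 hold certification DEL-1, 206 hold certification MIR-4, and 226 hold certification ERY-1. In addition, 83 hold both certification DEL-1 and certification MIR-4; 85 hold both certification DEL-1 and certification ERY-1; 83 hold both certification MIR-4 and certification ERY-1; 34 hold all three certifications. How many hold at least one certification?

385

Apply inclusion-exclusion:
|at least one| = 170 + 206 + 226 − 83 − 85 − 83 + 34 = 385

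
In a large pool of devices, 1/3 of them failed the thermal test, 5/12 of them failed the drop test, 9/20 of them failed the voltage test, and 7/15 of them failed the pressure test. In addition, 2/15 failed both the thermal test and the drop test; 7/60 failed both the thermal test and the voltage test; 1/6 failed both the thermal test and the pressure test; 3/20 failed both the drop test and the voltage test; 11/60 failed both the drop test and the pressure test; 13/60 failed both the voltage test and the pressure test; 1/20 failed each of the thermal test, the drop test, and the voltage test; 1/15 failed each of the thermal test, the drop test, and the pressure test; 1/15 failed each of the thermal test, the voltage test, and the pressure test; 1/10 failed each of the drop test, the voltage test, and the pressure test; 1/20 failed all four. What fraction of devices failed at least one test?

14/15

Inclusion–exclusion gives
P(union) = 1/3 + 5/12 + 9/20 + 7/15 − 2/15 − 7/60 − 1/6 − 3/20 − 11/60 − 13/60 + 1/20 + 1/15 + 1/15 + 1/10 − 1/20 = 14/15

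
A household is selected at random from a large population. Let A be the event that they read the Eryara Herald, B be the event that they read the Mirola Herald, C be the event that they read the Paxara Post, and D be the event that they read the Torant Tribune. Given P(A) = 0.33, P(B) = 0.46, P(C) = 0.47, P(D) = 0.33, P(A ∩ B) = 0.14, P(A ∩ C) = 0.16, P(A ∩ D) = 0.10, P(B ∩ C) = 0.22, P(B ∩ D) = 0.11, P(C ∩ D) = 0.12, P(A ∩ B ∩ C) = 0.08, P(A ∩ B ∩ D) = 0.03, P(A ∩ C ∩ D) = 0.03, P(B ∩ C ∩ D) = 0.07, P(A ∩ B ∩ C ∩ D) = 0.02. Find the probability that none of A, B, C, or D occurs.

P(A ∪ B ∪ C ∪ D) = 0.33 + 0.46 + 0.47 + 0.33 − 0.14 − 0.16 − 0.10 − 0.22 − 0.11 − 0.12 + 0.08 + 0.03 + 0.03 + 0.07 − 0.02 = 0.93
P(none) = 1 − 0.93 = 0.07

0.07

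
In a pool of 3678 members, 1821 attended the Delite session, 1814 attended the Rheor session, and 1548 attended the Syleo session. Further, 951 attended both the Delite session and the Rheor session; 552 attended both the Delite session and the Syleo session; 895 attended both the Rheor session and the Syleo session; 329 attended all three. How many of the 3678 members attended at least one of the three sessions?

3114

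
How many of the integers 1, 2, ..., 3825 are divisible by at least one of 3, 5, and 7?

2076

By inclusion–exclusion:
floor(3825/3) + floor(3825/5) + floor(3825/7) − floor(3825/15) − floor(3825/21) − floor(3825/35) + floor(3825/105) = 1275 + 765 + 546 − 255 − 182 − 109 + 36 = 2076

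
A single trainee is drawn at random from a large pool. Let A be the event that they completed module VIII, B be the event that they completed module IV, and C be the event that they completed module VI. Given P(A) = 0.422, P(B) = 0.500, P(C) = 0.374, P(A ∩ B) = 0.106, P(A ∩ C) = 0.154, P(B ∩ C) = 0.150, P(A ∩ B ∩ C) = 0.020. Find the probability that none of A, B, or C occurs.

0.094

By inclusion-exclusion,
P(A ∪ B ∪ C) = 0.422 + 0.500 + 0.374 − 0.106 − 0.154 − 0.150 + 0.020 = 0.906
P(none) = 1 − 0.906 = 0.094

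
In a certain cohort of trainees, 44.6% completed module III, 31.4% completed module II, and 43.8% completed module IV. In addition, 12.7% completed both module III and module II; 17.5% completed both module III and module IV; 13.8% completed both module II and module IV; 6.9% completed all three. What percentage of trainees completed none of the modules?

Using inclusion–exclusion:
P(at least one) = 44.6 + 31.4 + 43.8 − 12.7 − 17.5 − 13.8 + 6.9 = 82.7%
P(none) = 100% − 82.7% = 17.3%

17.3%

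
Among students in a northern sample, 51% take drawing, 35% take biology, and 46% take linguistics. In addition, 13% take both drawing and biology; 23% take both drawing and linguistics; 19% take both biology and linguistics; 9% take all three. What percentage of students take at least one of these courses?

By inclusion–exclusion:
P(union) = 51 + 35 + 46 − 13 − 23 − 19 + 9 = 86%

86%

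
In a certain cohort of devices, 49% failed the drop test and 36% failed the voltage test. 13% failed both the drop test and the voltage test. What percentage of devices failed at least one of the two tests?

P(union) = 49 + 36 − 13 = 72%

72%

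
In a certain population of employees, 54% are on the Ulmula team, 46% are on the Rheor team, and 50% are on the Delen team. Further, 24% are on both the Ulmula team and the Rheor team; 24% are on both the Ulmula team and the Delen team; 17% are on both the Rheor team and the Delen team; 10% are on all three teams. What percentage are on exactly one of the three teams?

50%

By inclusion–exclusion (exactly-one form):
P(exactly one) = 54 + 46 + 50 − 2·24 − 2·24 − 2·17 + 3·10 = 50%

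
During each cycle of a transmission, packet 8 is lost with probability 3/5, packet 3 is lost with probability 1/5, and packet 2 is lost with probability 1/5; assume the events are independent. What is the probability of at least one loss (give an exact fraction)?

Independence gives P(none) = ∏(1 − pᵢ).
P(none) = (1 − 3/5) × (1 − 1/5) × (1 − 1/5) = 2/5 × 4/5 × 4/5 = 32/125
P(at least one) = 1 − 32/125 = 93/125

93/125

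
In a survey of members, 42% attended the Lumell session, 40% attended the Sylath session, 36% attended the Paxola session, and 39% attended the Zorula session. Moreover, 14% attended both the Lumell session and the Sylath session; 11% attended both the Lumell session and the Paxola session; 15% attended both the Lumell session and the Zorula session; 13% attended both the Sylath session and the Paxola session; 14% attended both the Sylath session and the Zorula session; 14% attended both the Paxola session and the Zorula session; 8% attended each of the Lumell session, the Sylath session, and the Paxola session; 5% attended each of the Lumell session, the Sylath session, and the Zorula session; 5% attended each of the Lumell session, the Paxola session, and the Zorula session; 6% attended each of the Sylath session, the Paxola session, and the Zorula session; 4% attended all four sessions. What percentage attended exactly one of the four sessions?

51%

Using the inclusion–exclusion count for exactly one event:
P(exactly one) = 42 + 40 + 36 + 39 − 2·14 − 2·11 − 2·15 − 2·13 − 2·14 − 2·14 + 3·8 + 3·5 + 3·5 + 3·6 − 4·4 = 51%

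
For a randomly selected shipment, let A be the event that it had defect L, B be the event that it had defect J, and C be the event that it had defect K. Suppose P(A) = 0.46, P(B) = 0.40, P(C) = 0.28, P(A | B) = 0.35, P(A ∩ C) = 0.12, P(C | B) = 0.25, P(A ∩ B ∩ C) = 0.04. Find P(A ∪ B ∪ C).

P(A ∩ B) = P(B)·P(A|B) = 0.40 × 0.35 = 0.14
P(B ∩ C) = P(B)·P(C|B) = 0.40 × 0.25 = 0.10
By inclusion-exclusion,
P(A ∪ B ∪ C) = 0.46 + 0.40 + 0.28 − 0.14 − 0.12 − 0.10 + 0.04 = 0.82

0.82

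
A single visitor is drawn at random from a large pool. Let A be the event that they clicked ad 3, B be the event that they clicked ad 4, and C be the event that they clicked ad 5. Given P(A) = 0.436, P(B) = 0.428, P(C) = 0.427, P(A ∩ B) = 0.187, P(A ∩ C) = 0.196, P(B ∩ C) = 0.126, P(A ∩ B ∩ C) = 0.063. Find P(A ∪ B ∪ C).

0.845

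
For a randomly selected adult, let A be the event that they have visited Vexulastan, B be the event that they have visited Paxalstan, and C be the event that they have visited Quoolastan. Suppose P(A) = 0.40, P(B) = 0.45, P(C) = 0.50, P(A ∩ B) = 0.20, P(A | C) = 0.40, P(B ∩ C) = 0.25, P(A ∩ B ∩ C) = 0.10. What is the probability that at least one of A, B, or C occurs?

0.80

P(A ∩ C) = P(C)·P(A|C) = 0.50 × 0.40 = 0.20
Apply inclusion-exclusion:
P(A ∪ B ∪ C) = 0.40 + 0.45 + 0.50 − 0.20 − 0.20 − 0.25 + 0.10 = 0.80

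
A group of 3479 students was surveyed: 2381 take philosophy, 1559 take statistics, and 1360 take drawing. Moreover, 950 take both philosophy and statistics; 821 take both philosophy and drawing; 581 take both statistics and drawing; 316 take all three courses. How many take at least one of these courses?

3264

By inclusion–exclusion:
N(≥1) = 2381 + 1559 + 1360 − 950 − 821 − 581 + 316 = 3264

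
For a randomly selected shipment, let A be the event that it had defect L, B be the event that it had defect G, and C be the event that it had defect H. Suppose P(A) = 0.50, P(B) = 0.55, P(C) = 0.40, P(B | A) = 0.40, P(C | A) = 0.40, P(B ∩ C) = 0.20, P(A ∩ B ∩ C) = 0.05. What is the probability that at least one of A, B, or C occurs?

P(A ∩ B) = P(A)·P(B|A) = 0.50 × 0.40 = 0.20
P(A ∩ C) = P(A)·P(C|A) = 0.50 × 0.40 = 0.20
P(A ∪ B ∪ C) = 0.50 + 0.55 + 0.40 − 0.20 − 0.20 − 0.20 + 0.05 = 0.90

0.90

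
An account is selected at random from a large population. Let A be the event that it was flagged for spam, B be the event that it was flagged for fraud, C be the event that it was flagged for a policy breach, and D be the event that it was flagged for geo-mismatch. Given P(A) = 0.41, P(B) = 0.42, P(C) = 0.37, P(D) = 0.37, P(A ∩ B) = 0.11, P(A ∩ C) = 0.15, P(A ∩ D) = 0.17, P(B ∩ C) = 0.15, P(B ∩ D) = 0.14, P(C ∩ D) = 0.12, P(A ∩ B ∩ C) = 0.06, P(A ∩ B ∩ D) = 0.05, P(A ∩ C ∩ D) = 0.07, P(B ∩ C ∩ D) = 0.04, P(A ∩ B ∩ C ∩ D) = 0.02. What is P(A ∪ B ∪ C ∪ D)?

0.93

P(A ∪ B ∪ C ∪ D) = 0.41 + 0.42 + 0.37 + 0.37 − 0.11 − 0.15 − 0.17 − 0.15 − 0.14 − 0.12 + 0.06 + 0.05 + 0.07 + 0.04 − 0.02 = 0.93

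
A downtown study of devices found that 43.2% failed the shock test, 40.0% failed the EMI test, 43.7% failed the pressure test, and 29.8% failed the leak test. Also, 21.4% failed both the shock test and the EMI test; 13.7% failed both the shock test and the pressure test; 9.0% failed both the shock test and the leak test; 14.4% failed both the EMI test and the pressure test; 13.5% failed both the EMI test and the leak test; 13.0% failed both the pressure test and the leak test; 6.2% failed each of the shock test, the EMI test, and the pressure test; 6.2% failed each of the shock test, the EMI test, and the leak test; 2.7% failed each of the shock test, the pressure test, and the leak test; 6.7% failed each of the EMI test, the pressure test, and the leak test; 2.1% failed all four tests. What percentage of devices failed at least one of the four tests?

Inclusion–exclusion gives
P(≥1) = 43.2 + 40.0 + 43.7 + 29.8 − 21.4 − 13.7 − 9.0 − 14.4 − 13.5 − 13.0 + 6.2 + 6.2 + 2.7 + 6.7 − 2.1 = 91.4%

91.4%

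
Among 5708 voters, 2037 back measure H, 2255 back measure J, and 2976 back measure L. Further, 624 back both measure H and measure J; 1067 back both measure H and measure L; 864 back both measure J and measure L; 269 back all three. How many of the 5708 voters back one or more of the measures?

4982

Apply inclusion-exclusion:
N(≥1) = 2037 + 2255 + 2976 − 624 − 1067 − 864 + 269 = 4982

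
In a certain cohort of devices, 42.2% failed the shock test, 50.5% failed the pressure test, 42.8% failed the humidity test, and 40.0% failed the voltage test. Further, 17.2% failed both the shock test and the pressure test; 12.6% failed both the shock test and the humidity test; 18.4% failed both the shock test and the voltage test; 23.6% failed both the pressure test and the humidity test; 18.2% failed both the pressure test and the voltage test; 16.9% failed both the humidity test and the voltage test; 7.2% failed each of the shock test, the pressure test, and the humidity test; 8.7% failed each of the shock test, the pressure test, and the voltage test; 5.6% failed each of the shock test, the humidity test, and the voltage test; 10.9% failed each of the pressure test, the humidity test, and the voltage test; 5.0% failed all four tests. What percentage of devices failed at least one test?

By inclusion–exclusion:
P(at least one) = 42.2 + 50.5 + 42.8 + 40.0 − 17.2 − 12.6 − 18.4 − 23.6 − 18.2 − 16.9 + 7.2 + 8.7 + 5.6 + 10.9 − 5.0 = 96.0%

96.0%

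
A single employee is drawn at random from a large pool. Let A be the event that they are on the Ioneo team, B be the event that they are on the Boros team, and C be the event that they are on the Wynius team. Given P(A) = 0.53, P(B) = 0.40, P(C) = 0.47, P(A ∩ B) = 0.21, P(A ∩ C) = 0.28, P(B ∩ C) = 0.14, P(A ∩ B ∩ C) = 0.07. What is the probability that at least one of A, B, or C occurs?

By inclusion–exclusion:
P(A ∪ B ∪ C) = 0.53 + 0.40 + 0.47 − 0.21 − 0.28 − 0.14 + 0.07 = 0.84

0.84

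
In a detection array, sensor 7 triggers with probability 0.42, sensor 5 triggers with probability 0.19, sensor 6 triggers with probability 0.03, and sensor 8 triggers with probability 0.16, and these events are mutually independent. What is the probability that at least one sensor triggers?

P(none) = (1 − 0.42) × (1 − 0.19) × (1 − 0.03) × (1 − 0.16) = 0.58 × 0.81 × 0.97 × 0.84 = 0.38279304
P(at least one) = 1 − 0.38279304 = 0.61720696

0.61720696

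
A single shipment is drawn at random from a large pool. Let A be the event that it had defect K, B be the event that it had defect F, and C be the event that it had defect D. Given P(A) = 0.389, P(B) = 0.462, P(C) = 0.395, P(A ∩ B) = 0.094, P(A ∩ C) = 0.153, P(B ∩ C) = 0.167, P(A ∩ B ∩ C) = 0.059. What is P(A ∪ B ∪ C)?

0.891

P(A ∪ B ∪ C) = 0.389 + 0.462 + 0.395 − 0.094 − 0.153 − 0.167 + 0.059 = 0.891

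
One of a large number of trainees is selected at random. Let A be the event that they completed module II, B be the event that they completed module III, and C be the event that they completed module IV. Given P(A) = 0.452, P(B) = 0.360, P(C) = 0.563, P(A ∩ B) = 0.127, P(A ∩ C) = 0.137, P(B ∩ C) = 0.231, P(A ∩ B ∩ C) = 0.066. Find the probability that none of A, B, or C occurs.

0.054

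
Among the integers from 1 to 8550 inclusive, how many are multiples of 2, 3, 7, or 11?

6329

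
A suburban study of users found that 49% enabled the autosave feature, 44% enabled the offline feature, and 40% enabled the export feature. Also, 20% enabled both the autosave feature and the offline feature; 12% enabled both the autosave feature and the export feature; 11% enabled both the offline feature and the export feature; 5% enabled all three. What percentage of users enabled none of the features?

5%

P(union) = 49 + 44 + 40 − 20 − 12 − 11 + 5 = 95%
P(none) = 100% − 95% = 5%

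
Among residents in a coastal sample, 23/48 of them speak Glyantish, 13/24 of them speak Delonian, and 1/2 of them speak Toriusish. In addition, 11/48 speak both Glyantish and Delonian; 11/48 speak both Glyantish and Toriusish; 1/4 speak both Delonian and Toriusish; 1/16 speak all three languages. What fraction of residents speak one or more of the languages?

7/8

P(≥1) = 23/48 + 13/24 + 1/2 − 11/48 − 11/48 − 1/4 + 1/16 = 7/8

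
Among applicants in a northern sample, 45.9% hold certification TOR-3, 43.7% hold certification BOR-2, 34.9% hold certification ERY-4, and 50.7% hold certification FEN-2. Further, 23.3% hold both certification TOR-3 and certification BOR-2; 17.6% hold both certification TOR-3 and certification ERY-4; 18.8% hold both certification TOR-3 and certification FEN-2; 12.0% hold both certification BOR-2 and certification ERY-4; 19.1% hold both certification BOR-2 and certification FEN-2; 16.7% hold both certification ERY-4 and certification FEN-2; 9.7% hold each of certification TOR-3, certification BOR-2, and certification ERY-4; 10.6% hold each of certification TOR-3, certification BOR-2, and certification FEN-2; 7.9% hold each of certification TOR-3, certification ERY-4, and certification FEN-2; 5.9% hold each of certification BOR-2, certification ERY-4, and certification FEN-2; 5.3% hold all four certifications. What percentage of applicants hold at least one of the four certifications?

P(≥1) = 45.9 + 43.7 + 34.9 + 50.7 − 23.3 − 17.6 − 18.8 − 12.0 − 19.1 − 16.7 + 9.7 + 10.6 + 7.9 + 5.9 − 5.3 = 96.5%

96.5%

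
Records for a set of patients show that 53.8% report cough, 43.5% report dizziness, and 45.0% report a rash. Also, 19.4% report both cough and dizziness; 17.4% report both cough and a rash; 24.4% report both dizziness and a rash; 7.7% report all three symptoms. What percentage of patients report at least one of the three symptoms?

88.8%

P(union) = 53.8 + 43.5 + 45.0 − 19.4 − 17.4 − 24.4 + 7.7 = 88.8%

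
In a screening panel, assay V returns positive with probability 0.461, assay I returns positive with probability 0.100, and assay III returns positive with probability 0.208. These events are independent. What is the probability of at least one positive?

Independence gives P(none) = ∏(1 − pᵢ).
P(none) = (1 − 0.461) × (1 − 0.100) × (1 − 0.208) = 0.539 × 0.900 × 0.792 = 0.3841992
P(at least one) = 1 − 0.3841992 = 0.6158008

0.6158008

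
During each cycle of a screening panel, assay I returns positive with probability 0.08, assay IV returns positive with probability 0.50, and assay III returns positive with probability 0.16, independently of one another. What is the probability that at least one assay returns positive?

Since the events are independent, P(none) is the product of the individual non-occurrence probabilities.
P(none) = (1 − 0.08) × (1 − 0.50) × (1 − 0.16) = 0.92 × 0.50 × 0.84 = 0.3864
P(at least one) = 1 − 0.3864 = 0.6136

0.6136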